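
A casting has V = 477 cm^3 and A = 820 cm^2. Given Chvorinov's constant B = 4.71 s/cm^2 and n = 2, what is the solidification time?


Formula: t_s = B * (V/A)^n  (Chvorinov's rule, n=2)
Modulus M = V/A = 477/820 = 0.581707 cm
M^2 = 0.581707^2 = 0.338383 cm^2
t_s = 4.71 * 0.338383 = 1.5938 s


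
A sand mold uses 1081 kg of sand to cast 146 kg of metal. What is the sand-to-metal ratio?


Formula: Sand-to-Metal Ratio = W_sand / W_metal
Ratio = 1081 kg / 146 kg = 7.4041

7.4041


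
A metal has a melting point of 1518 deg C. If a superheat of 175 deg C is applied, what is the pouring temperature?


Formula: T_pour = T_melt + Superheat
T_pour = 1518 + 175 = 1693 deg C


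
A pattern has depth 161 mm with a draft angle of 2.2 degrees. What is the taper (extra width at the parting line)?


Formula: taper = depth * tan(draft_angle)
tan(2.2 deg) = 0.0384161
taper = 161 mm * 0.0384161 = 6.1850 mm

6.1850 mm


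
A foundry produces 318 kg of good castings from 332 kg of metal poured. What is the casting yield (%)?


Formula: Casting Yield = (W_good / W_total) * 100
Yield = (318 kg / 332 kg) * 100 = 95.7831%

95.7831%


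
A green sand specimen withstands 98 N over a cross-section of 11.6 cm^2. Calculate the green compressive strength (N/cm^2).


Formula: Compressive Strength = Force / Area
Strength = 98 N / 11.6 cm^2 = 8.4483 N/cm^2

Answer: 8.4483 N/cm^2


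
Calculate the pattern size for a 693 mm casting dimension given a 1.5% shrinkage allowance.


Formula: L_pattern = L_casting * (1 + shrinkage_rate/100)
Shrinkage factor = 1 + 1.5/100 = 1.015
L_pattern = 693 mm * 1.015 = 703.3950 mm

Answer: 703.3950 mm


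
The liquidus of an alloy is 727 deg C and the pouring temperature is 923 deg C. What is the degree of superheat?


Formula: Superheat = T_pour - T_melt
Superheat = 923 - 727 = 196 deg C

196 deg C


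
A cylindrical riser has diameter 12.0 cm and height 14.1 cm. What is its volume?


Formula: V = pi * (D/2)^2 * H  (cylinder volume)
Radius = D/2 = 12.0/2 = 6.0 cm
V = pi * 6.0^2 * 14.1 = 1594.6724 cm^3

Final answer: 1594.6724 cm^3


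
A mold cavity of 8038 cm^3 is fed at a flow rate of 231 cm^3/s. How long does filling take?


Formula: t_fill = V_mold / Q_flow
t = 8038 cm^3 / 231 cm^3/s = 34.7965 s

Answer: 34.7965 s


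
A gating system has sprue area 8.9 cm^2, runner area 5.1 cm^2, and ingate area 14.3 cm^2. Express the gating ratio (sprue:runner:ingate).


Sprue:Runner:Ingate = 1 : 5.1/8.9 : 14.3/8.9 = 1:0.57:1.61


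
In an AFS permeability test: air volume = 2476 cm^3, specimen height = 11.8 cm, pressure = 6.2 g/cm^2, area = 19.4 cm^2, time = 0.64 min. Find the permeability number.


Formula: Permeability Number P = (V * H) / (p * A * t)
Numerator: V * H = 2476 * 11.8 = 29216.8
Denominator: p * A * t = 6.2 * 19.4 * 0.64 = 76.9792
P = 29216.8 / 76.9792 = 379.5415

Answer: 379.5415


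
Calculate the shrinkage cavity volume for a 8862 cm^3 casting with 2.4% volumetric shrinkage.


Formula: V_shrink = V_casting * shrinkage_pct / 100
V_shrink = 8862 cm^3 * 2.4 / 100 = 212.6880 cm^3


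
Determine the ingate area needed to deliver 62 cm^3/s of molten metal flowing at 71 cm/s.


Formula: A_ingate = Q / v  (continuity equation)
A = 62 cm^3/s / 71 cm/s = 0.8732 cm^2

Final answer: 0.8732 cm^2


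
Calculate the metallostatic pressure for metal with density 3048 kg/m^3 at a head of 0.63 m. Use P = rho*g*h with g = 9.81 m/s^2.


Formula: P = rho * g * h
rho * g = 3048 * 9.81 = 29900.88 N/m^3
P = 29900.88 * 0.63 = 18837.5544 Pa

18837.5544 Pa


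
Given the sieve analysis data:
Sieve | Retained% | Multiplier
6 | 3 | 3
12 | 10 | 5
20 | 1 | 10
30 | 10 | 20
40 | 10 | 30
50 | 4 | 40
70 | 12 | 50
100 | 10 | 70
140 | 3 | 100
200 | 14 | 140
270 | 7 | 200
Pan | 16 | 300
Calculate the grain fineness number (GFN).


Formula: GFN = sum(pct * multiplier) / sum(pct)
sum(pct * multiplier) = 10489
sum(pct) = 100
GFN = 10489 / 100 = 104.89

104.89


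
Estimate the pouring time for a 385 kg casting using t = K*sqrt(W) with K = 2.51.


Formula: t = K * sqrt(W)
sqrt(W) = sqrt(385) = 19.62142
t = 2.51 * 19.62142 = 49.2498 s

49.2498 s


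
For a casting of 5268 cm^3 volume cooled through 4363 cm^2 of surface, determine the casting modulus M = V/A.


Formula: Casting Modulus M = V / A
M = 5268 cm^3 / 4363 cm^2 = 1.2074 cm

Final answer: 1.2074 cm


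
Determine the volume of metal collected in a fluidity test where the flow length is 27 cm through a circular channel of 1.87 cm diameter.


Formula: V = pi * (d/2)^2 * L  (cylinder volume)
Radius = 1.87/2 = 0.935 cm
V = pi * 0.935^2 * 27 = 74.1544 cm^3

Answer: 74.1544 cm^3


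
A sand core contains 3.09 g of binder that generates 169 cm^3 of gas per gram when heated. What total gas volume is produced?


Formula: V_gas = W_binder * gas_evolution_rate
V = 3.09 g * 169 cm^3/g = 522.2100 cm^3

522.2100 cm^3


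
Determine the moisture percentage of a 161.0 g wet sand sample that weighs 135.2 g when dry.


Formula: MC = (W_wet - W_dry) / W_wet * 100
Water mass = 161.0 - 135.2 = 25.8 g
MC = 25.8 / 161.0 * 100 = 16.0248%


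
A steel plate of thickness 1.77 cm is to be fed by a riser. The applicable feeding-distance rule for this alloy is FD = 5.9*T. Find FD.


Formula: FD = 5.9 * T  (riser feeding-distance rule)
FD = 5.9 * 1.77 cm = 10.4430 cm

Answer: 10.4430 cm


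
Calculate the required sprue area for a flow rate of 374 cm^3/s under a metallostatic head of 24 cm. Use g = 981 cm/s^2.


Formula: v = sqrt(2*g*h), A = Q/v
Velocity: v = sqrt(2 * 981 * 24) = sqrt(47088) = 216.9977 cm/s
Sprue area: A = Q / v = 374 / 216.9977 = 1.7235 cm^2


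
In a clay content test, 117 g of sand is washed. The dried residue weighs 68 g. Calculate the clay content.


Formula: Clay% = (W_total - W_washed) / W_total * 100
Clay mass = 117 - 68 = 49 g
Clay% = 49 / 117 * 100 = 41.8803%

Answer: 41.8803%


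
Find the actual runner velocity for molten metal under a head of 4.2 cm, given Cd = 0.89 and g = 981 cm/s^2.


Formula: v = Cd * sqrt(2 * g * h)  (Torricelli with discharge coefficient)
2*g*h = 2 * 981 * 4.2 = 8240.4 cm^2/s^2
sqrt(8240.4) = 90.77665 cm/s
v = 0.89 * 90.77665 = 80.7912 cm/s

80.7912 cm/s


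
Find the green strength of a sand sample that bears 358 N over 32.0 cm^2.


Formula: Compressive Strength = Force / Area
Strength = 358 N / 32.0 cm^2 = 11.1875 N/cm^2

Answer: 11.1875 N/cm^2


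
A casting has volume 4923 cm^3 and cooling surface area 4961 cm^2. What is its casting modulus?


Formula: Casting Modulus M = V / A
M = 4923 cm^3 / 4961 cm^2 = 0.9923 cm

0.9923 cm


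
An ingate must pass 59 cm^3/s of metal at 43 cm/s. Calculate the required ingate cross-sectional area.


Formula: A_ingate = Q / v  (continuity equation)
A = 59 cm^3/s / 43 cm/s = 1.3721 cm^2

Final answer: 1.3721 cm^2


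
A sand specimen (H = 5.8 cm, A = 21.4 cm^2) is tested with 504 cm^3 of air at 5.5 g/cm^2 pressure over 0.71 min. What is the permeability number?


Formula: Permeability Number P = (V * H) / (p * A * t)
Numerator: V * H = 504 * 5.8 = 2923.2
Denominator: p * A * t = 5.5 * 21.4 * 0.71 = 83.567
P = 2923.2 / 83.567 = 34.9803

34.9803


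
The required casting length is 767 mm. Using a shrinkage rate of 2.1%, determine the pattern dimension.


Formula: L_pattern = L_casting * (1 + shrinkage_rate/100)
Shrinkage factor = 1 + 2.1/100 = 1.021
L_pattern = 767 mm * 1.021 = 783.1070 mm

783.1070 mm


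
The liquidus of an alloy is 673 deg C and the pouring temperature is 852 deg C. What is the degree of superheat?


Formula: Superheat = T_pour - T_melt
Superheat = 852 - 673 = 179 deg C


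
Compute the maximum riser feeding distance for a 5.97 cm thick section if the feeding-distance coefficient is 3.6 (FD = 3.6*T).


Formula: FD = 3.6 * T  (riser feeding-distance rule)
FD = 3.6 * 5.97 cm = 21.4920 cm

Final answer: 21.4920 cm


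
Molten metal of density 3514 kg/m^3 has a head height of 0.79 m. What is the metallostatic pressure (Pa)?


Formula: P = rho * g * h
rho * g = 3514 * 9.81 = 34472.34 N/m^3
P = 34472.34 * 0.79 = 27233.1486 Pa

Answer: 27233.1486 Pa


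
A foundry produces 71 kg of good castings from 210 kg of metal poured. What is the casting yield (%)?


Formula: Casting Yield = (W_good / W_total) * 100
Yield = (71 kg / 210 kg) * 100 = 33.8095%


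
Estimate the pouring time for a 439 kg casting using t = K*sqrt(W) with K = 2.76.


Formula: t = K * sqrt(W)
sqrt(W) = sqrt(439) = 20.95233
t = 2.76 * 20.95233 = 57.8284 s


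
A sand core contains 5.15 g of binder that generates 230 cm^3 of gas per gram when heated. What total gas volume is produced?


Formula: V_gas = W_binder * gas_evolution_rate
V = 5.15 g * 230 cm^3/g = 1184.5000 cm^3

Final answer: 1184.5000 cm^3


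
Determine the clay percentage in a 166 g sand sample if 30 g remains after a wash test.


Formula: Clay% = (W_total - W_washed) / W_total * 100
Clay mass = 166 - 30 = 136 g
Clay% = 136 / 166 * 100 = 81.9277%

81.9277%


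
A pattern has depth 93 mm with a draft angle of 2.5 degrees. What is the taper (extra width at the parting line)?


Formula: taper = depth * tan(draft_angle)
tan(2.5 deg) = 0.0436609
taper = 93 mm * 0.0436609 = 4.0605 mm

4.0605 mm


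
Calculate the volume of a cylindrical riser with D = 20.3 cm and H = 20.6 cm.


Formula: V = pi * (D/2)^2 * H  (cylinder volume)
Radius = D/2 = 20.3/2 = 10.15 cm
V = pi * 10.15^2 * 20.6 = 6667.2874 cm^3

Answer: 6667.2874 cm^3


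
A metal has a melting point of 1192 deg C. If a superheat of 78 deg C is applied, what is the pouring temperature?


Formula: T_pour = T_melt + Superheat
T_pour = 1192 + 78 = 1270 deg C


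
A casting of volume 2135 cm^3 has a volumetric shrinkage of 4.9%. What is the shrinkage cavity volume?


Formula: V_shrink = V_casting * shrinkage_pct / 100
V_shrink = 2135 cm^3 * 4.9 / 100 = 104.6150 cm^3

Answer: 104.6150 cm^3


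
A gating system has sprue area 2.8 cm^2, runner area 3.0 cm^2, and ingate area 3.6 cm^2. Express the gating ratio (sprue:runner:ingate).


Sprue:Runner:Ingate = 1 : 3.0/2.8 : 3.6/2.8 = 1:1.07:1.29

Final answer: 1:1.07:1.29


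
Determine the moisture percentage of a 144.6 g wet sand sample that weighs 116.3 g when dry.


Formula: MC = (W_wet - W_dry) / W_wet * 100
Water mass = 144.6 - 116.3 = 28.3 g
MC = 28.3 / 144.6 * 100 = 19.5712%


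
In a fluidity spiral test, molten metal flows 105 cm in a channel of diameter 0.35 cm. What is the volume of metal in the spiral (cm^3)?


Formula: V = pi * (d/2)^2 * L  (cylinder volume)
Radius = 0.35/2 = 0.175 cm
V = pi * 0.175^2 * 105 = 10.1022 cm^3


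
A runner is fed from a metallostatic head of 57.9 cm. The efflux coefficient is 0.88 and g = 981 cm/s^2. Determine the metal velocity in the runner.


Formula: v = Cd * sqrt(2 * g * h)  (Torricelli with discharge coefficient)
2*g*h = 2 * 981 * 57.9 = 113599.8 cm^2/s^2
sqrt(113599.8) = 337.04569 cm/s
v = 0.88 * 337.04569 = 296.6002 cm/s


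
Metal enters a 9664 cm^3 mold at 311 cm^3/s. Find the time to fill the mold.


Formula: t_fill = V_mold / Q_flow
t = 9664 cm^3 / 311 cm^3/s = 31.0740 s

31.0740 s


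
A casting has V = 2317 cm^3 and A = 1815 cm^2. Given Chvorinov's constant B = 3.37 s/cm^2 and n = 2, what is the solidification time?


Formula: t_s = B * (V/A)^n  (Chvorinov's rule, n=2)
Modulus M = V/A = 2317/1815 = 1.276584 cm
M^2 = 1.276584^2 = 1.629667 cm^2
t_s = 3.37 * 1.629667 = 5.4920 s

Final answer: 5.4920 s


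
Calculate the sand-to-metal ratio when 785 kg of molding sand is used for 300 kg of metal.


Formula: Sand-to-Metal Ratio = W_sand / W_metal
Ratio = 785 kg / 300 kg = 2.6167

2.6167


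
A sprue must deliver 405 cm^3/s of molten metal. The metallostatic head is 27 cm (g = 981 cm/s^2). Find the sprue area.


Formula: v = sqrt(2*g*h), A = Q/v
Velocity: v = sqrt(2 * 981 * 27) = sqrt(52974) = 230.1608 cm/s
Sprue area: A = Q / v = 405 / 230.1608 = 1.7596 cm^2

Answer: 1.7596 cm^2


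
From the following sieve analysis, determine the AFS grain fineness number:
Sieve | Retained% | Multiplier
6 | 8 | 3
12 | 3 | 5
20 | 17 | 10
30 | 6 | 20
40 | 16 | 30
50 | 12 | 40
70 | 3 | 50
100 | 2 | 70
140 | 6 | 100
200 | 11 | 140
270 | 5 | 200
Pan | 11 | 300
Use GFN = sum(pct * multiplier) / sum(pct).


Formula: GFN = sum(pct * multiplier) / sum(pct)
sum(pct * multiplier) = 8019
sum(pct) = 100
GFN = 8019 / 100 = 80.19

80.19


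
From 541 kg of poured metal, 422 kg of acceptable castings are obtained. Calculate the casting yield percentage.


Formula: Casting Yield = (W_good / W_total) * 100
Yield = (422 kg / 541 kg) * 100 = 78.0037%


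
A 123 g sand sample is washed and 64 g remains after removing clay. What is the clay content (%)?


Formula: Clay% = (W_total - W_washed) / W_total * 100
Clay mass = 123 - 64 = 59 g
Clay% = 59 / 123 * 100 = 47.9675%

Final answer: 47.9675%


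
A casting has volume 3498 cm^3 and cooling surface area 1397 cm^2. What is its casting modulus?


Formula: Casting Modulus M = V / A
M = 3498 cm^3 / 1397 cm^2 = 2.5039 cm

2.5039 cm


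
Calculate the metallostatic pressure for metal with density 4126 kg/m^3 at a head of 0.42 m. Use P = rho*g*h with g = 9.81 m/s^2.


Formula: P = rho * g * h
rho * g = 4126 * 9.81 = 40476.06 N/m^3
P = 40476.06 * 0.42 = 16999.9452 Pa

Final answer: 16999.9452 Pa


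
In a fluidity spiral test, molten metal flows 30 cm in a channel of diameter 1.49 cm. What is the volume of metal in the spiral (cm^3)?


Formula: V = pi * (d/2)^2 * L  (cylinder volume)
Radius = 1.49/2 = 0.745 cm
V = pi * 0.745^2 * 30 = 52.3099 cm^3

Answer: 52.3099 cm^3


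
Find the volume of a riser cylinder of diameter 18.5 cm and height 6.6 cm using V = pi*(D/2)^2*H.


Formula: V = pi * (D/2)^2 * H  (cylinder volume)
Radius = D/2 = 18.5/2 = 9.25 cm
V = pi * 9.25^2 * 6.6 = 1774.0966 cm^3

Final answer: 1774.0966 cm^3


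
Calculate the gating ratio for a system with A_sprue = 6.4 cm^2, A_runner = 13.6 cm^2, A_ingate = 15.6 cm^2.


Sprue:Runner:Ingate = 1 : 13.6/6.4 : 15.6/6.4 = 1:2.13:2.44

Final answer: 1:2.13:2.44


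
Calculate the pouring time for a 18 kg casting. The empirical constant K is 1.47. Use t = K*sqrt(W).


Formula: t = K * sqrt(W)
sqrt(W) = sqrt(18) = 4.24264
t = 1.47 * 4.24264 = 6.2367 s

Answer: 6.2367 s


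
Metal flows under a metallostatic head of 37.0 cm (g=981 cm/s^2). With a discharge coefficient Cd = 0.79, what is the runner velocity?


Formula: v = Cd * sqrt(2 * g * h)  (Torricelli with discharge coefficient)
2*g*h = 2 * 981 * 37.0 = 72594.0 cm^2/s^2
sqrt(72594.0) = 269.43274 cm/s
v = 0.79 * 269.43274 = 212.8519 cm/s

Final answer: 212.8519 cm/s


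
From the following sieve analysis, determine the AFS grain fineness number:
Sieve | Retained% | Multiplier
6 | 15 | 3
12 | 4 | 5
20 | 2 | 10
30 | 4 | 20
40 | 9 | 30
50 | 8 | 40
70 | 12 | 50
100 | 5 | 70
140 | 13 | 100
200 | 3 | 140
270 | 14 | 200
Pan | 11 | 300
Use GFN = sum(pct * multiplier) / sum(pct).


Formula: GFN = sum(pct * multiplier) / sum(pct)
sum(pct * multiplier) = 9525
sum(pct) = 100
GFN = 9525 / 100 = 95.25


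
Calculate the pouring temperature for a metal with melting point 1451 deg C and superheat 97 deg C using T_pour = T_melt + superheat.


Formula: T_pour = T_melt + Superheat
T_pour = 1451 + 97 = 1548 deg C

Final answer: 1548 deg C


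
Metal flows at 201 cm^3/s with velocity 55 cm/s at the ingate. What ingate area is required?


Formula: A_ingate = Q / v  (continuity equation)
A = 201 cm^3/s / 55 cm/s = 3.6545 cm^2

Final answer: 3.6545 cm^2


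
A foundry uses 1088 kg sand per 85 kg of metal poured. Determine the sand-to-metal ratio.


Formula: Sand-to-Metal Ratio = W_sand / W_metal
Ratio = 1088 kg / 85 kg = 12.8000

12.8000


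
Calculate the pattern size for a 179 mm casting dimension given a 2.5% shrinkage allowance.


Formula: L_pattern = L_casting * (1 + shrinkage_rate/100)
Shrinkage factor = 1 + 2.5/100 = 1.025
L_pattern = 179 mm * 1.025 = 183.4750 mm

Answer: 183.4750 mm


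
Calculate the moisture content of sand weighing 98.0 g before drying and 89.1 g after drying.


Formula: MC = (W_wet - W_dry) / W_wet * 100
Water mass = 98.0 - 89.1 = 8.9 g
MC = 8.9 / 98.0 * 100 = 9.0816%

Final answer: 9.0816%


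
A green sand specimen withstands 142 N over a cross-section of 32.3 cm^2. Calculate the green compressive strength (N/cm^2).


Formula: Compressive Strength = Force / Area
Strength = 142 N / 32.3 cm^2 = 4.3963 N/cm^2


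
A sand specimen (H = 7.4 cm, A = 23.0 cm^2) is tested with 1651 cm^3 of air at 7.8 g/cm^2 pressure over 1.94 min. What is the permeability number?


Formula: Permeability Number P = (V * H) / (p * A * t)
Numerator: V * H = 1651 * 7.4 = 12217.4
Denominator: p * A * t = 7.8 * 23.0 * 1.94 = 348.036
P = 12217.4 / 348.036 = 35.1038


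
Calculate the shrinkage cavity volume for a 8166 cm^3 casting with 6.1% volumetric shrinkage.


Formula: V_shrink = V_casting * shrinkage_pct / 100
V_shrink = 8166 cm^3 * 6.1 / 100 = 498.1260 cm^3

498.1260 cm^3


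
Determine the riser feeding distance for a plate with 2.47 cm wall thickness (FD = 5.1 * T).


Formula: FD = 5.1 * T  (riser feeding-distance rule)
FD = 5.1 * 2.47 cm = 12.5970 cm

Answer: 12.5970 cm


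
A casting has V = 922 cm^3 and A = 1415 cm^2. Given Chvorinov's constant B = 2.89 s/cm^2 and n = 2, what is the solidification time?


Formula: t_s = B * (V/A)^n  (Chvorinov's rule, n=2)
Modulus M = V/A = 922/1415 = 0.651590 cm
M^2 = 0.651590^2 = 0.424570 cm^2
t_s = 2.89 * 0.424570 = 1.2270 s

Final answer: 1.2270 s


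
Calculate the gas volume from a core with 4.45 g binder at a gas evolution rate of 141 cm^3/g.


Formula: V_gas = W_binder * gas_evolution_rate
V = 4.45 g * 141 cm^3/g = 627.4500 cm^3

Final answer: 627.4500 cm^3


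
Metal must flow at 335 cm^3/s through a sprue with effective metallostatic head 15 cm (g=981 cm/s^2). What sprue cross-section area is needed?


Formula: v = sqrt(2*g*h), A = Q/v
Velocity: v = sqrt(2 * 981 * 15) = sqrt(29430) = 171.5517 cm/s
Sprue area: A = Q / v = 335 / 171.5517 = 1.9528 cm^2


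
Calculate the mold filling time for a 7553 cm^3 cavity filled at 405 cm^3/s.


Formula: t_fill = V_mold / Q_flow
t = 7553 cm^3 / 405 cm^3/s = 18.6494 s


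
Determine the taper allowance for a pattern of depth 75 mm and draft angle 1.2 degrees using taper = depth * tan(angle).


Formula: taper = depth * tan(draft_angle)
tan(1.2 deg) = 0.0209470
taper = 75 mm * 0.0209470 = 1.5710 mm

Final answer: 1.5710 mm


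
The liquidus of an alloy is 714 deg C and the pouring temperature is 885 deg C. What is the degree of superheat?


Formula: Superheat = T_pour - T_melt
Superheat = 885 - 714 = 171 deg C

Answer: 171 deg C


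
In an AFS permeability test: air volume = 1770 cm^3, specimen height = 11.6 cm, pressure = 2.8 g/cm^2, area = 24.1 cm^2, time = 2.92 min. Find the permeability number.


Formula: Permeability Number P = (V * H) / (p * A * t)
Numerator: V * H = 1770 * 11.6 = 20532.0
Denominator: p * A * t = 2.8 * 24.1 * 2.92 = 197.0416
P = 20532.0 / 197.0416 = 104.2013

104.2013


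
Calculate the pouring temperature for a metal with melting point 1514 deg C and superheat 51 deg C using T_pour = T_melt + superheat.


Formula: T_pour = T_melt + Superheat
T_pour = 1514 + 51 = 1565 deg C


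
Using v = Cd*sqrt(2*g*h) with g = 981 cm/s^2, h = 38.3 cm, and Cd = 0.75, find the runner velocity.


Formula: v = Cd * sqrt(2 * g * h)  (Torricelli with discharge coefficient)
2*g*h = 2 * 981 * 38.3 = 75144.6 cm^2/s^2
sqrt(75144.6) = 274.12515 cm/s
v = 0.75 * 274.12515 = 205.5939 cm/s

205.5939 cm/s


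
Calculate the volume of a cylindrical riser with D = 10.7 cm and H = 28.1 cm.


Formula: V = pi * (D/2)^2 * H  (cylinder volume)
Radius = D/2 = 10.7/2 = 5.35 cm
V = pi * 5.35^2 * 28.1 = 2526.7586 cm^3

Final answer: 2526.7586 cm^3


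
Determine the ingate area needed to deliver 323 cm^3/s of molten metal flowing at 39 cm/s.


Formula: A_ingate = Q / v  (continuity equation)
A = 323 cm^3/s / 39 cm/s = 8.2821 cm^2

Answer: 8.2821 cm^2


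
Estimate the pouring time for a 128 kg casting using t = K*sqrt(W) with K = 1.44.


Formula: t = K * sqrt(W)
sqrt(W) = sqrt(128) = 11.31371
t = 1.44 * 11.31371 = 16.2917 s


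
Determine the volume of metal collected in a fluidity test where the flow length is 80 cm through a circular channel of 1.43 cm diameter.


Formula: V = pi * (d/2)^2 * L  (cylinder volume)
Radius = 1.43/2 = 0.715 cm
V = pi * 0.715^2 * 80 = 128.4849 cm^3

128.4849 cm^3


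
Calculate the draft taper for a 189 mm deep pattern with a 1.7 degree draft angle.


Formula: taper = depth * tan(draft_angle)
tan(1.7 deg) = 0.0296793
taper = 189 mm * 0.0296793 = 5.6094 mm

Answer: 5.6094 mm


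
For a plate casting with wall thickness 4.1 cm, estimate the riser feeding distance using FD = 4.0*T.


Formula: FD = 4.0 * T  (riser feeding-distance rule)
FD = 4.0 * 4.1 cm = 16.4000 cm

16.4000 cm


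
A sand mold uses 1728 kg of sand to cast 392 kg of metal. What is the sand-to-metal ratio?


Formula: Sand-to-Metal Ratio = W_sand / W_metal
Ratio = 1728 kg / 392 kg = 4.4082

Final answer: 4.4082


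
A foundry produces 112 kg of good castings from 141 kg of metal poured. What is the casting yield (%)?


Formula: Casting Yield = (W_good / W_total) * 100
Yield = (112 kg / 141 kg) * 100 = 79.4326%

79.4326%


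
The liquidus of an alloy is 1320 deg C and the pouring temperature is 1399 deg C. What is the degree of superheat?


Formula: Superheat = T_pour - T_melt
Superheat = 1399 - 1320 = 79 deg C

Final answer: 79 deg C


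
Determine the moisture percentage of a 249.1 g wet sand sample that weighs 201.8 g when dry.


Formula: MC = (W_wet - W_dry) / W_wet * 100
Water mass = 249.1 - 201.8 = 47.3 g
MC = 47.3 / 249.1 * 100 = 18.9884%

18.9884%


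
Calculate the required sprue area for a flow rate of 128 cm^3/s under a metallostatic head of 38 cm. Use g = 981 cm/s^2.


Formula: v = sqrt(2*g*h), A = Q/v
Velocity: v = sqrt(2 * 981 * 38) = sqrt(74556) = 273.0494 cm/s
Sprue area: A = Q / v = 128 / 273.0494 = 0.4688 cm^2

0.4688 cm^2


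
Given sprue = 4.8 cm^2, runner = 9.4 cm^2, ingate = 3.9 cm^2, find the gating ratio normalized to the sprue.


Sprue:Runner:Ingate = 1 : 9.4/4.8 : 3.9/4.8 = 1:1.96:0.81


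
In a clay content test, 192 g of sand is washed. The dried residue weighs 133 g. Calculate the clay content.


Formula: Clay% = (W_total - W_washed) / W_total * 100
Clay mass = 192 - 133 = 59 g
Clay% = 59 / 192 * 100 = 30.7292%

Final answer: 30.7292%


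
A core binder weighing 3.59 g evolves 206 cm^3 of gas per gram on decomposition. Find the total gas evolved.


Formula: V_gas = W_binder * gas_evolution_rate
V = 3.59 g * 206 cm^3/g = 739.5400 cm^3

Final answer: 739.5400 cm^3


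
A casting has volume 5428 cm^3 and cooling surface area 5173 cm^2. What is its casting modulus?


Formula: Casting Modulus M = V / A
M = 5428 cm^3 / 5173 cm^2 = 1.0493 cm


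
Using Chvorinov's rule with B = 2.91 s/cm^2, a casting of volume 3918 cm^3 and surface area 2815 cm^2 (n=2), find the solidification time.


Formula: t_s = B * (V/A)^n  (Chvorinov's rule, n=2)
Modulus M = V/A = 3918/2815 = 1.391829 cm
M^2 = 1.391829^2 = 1.937188 cm^2
t_s = 2.91 * 1.937188 = 5.6372 s


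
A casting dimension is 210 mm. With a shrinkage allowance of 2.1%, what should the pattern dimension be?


Formula: L_pattern = L_casting * (1 + shrinkage_rate/100)
Shrinkage factor = 1 + 2.1/100 = 1.021
L_pattern = 210 mm * 1.021 = 214.4100 mm


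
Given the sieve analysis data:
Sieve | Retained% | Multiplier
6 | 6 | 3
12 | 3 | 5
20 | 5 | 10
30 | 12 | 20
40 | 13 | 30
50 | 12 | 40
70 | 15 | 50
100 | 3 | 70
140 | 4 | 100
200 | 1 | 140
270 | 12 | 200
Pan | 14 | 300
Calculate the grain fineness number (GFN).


Formula: GFN = sum(pct * multiplier) / sum(pct)
sum(pct * multiplier) = 9293
sum(pct) = 100
GFN = 9293 / 100 = 92.93

92.93


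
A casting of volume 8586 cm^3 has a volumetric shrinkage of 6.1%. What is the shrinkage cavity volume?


Formula: V_shrink = V_casting * shrinkage_pct / 100
V_shrink = 8586 cm^3 * 6.1 / 100 = 523.7460 cm^3

523.7460 cm^3


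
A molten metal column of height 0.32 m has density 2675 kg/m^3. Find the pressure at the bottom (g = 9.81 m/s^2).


Formula: P = rho * g * h
rho * g = 2675 * 9.81 = 26241.75 N/m^3
P = 26241.75 * 0.32 = 8397.3600 Pa


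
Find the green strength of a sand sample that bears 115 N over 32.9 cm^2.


Formula: Compressive Strength = Force / Area
Strength = 115 N / 32.9 cm^2 = 3.4954 N/cm^2

Answer: 3.4954 N/cm^2


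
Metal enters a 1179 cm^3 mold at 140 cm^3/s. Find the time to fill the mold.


Formula: t_fill = V_mold / Q_flow
t = 1179 cm^3 / 140 cm^3/s = 8.4214 s

8.4214 s


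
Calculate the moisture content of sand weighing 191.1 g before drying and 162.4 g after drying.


Formula: MC = (W_wet - W_dry) / W_wet * 100
Water mass = 191.1 - 162.4 = 28.7 g
MC = 28.7 / 191.1 * 100 = 15.0183%

Final answer: 15.0183%


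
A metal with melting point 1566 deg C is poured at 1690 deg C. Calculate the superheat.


Formula: Superheat = T_pour - T_melt
Superheat = 1690 - 1566 = 124 deg C

Final answer: 124 deg C


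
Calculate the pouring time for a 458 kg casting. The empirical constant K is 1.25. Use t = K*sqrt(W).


Formula: t = K * sqrt(W)
sqrt(W) = sqrt(458) = 21.40093
t = 1.25 * 21.40093 = 26.7512 s

26.7512 s


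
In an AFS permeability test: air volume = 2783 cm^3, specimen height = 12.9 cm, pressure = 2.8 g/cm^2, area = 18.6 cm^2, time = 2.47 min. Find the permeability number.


Formula: Permeability Number P = (V * H) / (p * A * t)
Numerator: V * H = 2783 * 12.9 = 35900.7
Denominator: p * A * t = 2.8 * 18.6 * 2.47 = 128.6376
P = 35900.7 / 128.6376 = 279.0840

Final answer: 279.0840


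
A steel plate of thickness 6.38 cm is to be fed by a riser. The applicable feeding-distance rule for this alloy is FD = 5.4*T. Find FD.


Formula: FD = 5.4 * T  (riser feeding-distance rule)
FD = 5.4 * 6.38 cm = 34.4520 cm

Answer: 34.4520 cm


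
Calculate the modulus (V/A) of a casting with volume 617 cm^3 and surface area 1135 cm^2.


Formula: Casting Modulus M = V / A
M = 617 cm^3 / 1135 cm^2 = 0.5436 cm

Answer: 0.5436 cm


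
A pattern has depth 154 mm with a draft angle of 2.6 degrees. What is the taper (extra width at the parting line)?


Formula: taper = depth * tan(draft_angle)
tan(2.6 deg) = 0.0454097
taper = 154 mm * 0.0454097 = 6.9931 mm

Final answer: 6.9931 mm


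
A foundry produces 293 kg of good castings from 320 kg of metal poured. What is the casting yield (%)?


Formula: Casting Yield = (W_good / W_total) * 100
Yield = (293 kg / 320 kg) * 100 = 91.5625%


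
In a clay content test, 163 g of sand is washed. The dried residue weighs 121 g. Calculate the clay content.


Formula: Clay% = (W_total - W_washed) / W_total * 100
Clay mass = 163 - 121 = 42 g
Clay% = 42 / 163 * 100 = 25.7669%

Final answer: 25.7669%


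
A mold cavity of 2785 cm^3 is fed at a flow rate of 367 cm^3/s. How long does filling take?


Formula: t_fill = V_mold / Q_flow
t = 2785 cm^3 / 367 cm^3/s = 7.5886 s

7.5886 s


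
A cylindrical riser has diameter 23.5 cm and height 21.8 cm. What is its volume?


Formula: V = pi * (D/2)^2 * H  (cylinder volume)
Radius = D/2 = 23.5/2 = 11.75 cm
V = pi * 11.75^2 * 21.8 = 9455.4478 cm^3

Final answer: 9455.4478 cm^3


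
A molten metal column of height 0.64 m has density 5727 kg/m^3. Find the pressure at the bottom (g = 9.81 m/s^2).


Formula: P = rho * g * h
rho * g = 5727 * 9.81 = 56181.87 N/m^3
P = 56181.87 * 0.64 = 35956.3968 Pa

Final answer: 35956.3968 Pa


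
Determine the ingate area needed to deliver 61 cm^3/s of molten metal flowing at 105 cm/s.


Formula: A_ingate = Q / v  (continuity equation)
A = 61 cm^3/s / 105 cm/s = 0.5810 cm^2

Final answer: 0.5810 cm^2


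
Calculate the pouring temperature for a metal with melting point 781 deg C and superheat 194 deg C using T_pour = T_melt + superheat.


Formula: T_pour = T_melt + Superheat
T_pour = 781 + 194 = 975 deg C

975 deg C


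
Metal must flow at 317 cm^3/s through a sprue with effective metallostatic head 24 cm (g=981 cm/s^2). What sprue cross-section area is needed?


Formula: v = sqrt(2*g*h), A = Q/v
Velocity: v = sqrt(2 * 981 * 24) = sqrt(47088) = 216.9977 cm/s
Sprue area: A = Q / v = 317 / 216.9977 = 1.4608 cm^2

Final answer: 1.4608 cm^2


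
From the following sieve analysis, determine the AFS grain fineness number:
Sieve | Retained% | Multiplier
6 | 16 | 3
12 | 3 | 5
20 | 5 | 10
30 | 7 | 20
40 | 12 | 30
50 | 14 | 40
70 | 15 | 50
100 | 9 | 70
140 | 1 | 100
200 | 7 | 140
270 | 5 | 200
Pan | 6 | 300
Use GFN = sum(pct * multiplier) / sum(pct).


Formula: GFN = sum(pct * multiplier) / sum(pct)
sum(pct * multiplier) = 6433
sum(pct) = 100
GFN = 6433 / 100 = 64.33

Final answer: 64.33


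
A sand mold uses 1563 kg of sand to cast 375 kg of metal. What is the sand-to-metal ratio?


Formula: Sand-to-Metal Ratio = W_sand / W_metal
Ratio = 1563 kg / 375 kg = 4.1680

Final answer: 4.1680


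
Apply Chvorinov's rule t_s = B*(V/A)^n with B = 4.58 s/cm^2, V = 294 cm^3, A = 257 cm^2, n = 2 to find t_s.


Formula: t_s = B * (V/A)^n  (Chvorinov's rule, n=2)
Modulus M = V/A = 294/257 = 1.143969 cm
M^2 = 1.143969^2 = 1.308665 cm^2
t_s = 4.58 * 1.308665 = 5.9937 s


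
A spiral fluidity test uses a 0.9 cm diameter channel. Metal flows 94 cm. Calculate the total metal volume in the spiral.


Formula: V = pi * (d/2)^2 * L  (cylinder volume)
Radius = 0.9/2 = 0.45 cm
V = pi * 0.45^2 * 94 = 59.8002 cm^3

Final answer: 59.8002 cm^3


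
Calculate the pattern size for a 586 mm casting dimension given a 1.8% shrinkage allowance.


Formula: L_pattern = L_casting * (1 + shrinkage_rate/100)
Shrinkage factor = 1 + 1.8/100 = 1.018
L_pattern = 586 mm * 1.018 = 596.5480 mm


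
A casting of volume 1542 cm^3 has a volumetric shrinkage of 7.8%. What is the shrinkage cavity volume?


Formula: V_shrink = V_casting * shrinkage_pct / 100
V_shrink = 1542 cm^3 * 7.8 / 100 = 120.2760 cm^3

Final answer: 120.2760 cm^3


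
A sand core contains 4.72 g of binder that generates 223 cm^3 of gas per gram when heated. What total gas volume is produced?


Formula: V_gas = W_binder * gas_evolution_rate
V = 4.72 g * 223 cm^3/g = 1052.5600 cm^3

Final answer: 1052.5600 cm^3


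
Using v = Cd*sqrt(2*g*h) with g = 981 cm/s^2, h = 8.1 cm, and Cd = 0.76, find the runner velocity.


Formula: v = Cd * sqrt(2 * g * h)  (Torricelli with discharge coefficient)
2*g*h = 2 * 981 * 8.1 = 15892.2 cm^2/s^2
sqrt(15892.2) = 126.06427 cm/s
v = 0.76 * 126.06427 = 95.8088 cm/s


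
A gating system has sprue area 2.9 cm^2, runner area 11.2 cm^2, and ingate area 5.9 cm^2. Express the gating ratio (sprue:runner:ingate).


Sprue:Runner:Ingate = 1 : 11.2/2.9 : 5.9/2.9 = 1:3.86:2.03

Answer: 1:3.86:2.03


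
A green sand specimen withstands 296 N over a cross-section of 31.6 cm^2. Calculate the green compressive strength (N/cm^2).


Formula: Compressive Strength = Force / Area
Strength = 296 N / 31.6 cm^2 = 9.3671 N/cm^2

9.3671 N/cm^2


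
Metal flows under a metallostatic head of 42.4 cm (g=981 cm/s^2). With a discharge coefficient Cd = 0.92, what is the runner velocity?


Formula: v = Cd * sqrt(2 * g * h)  (Torricelli with discharge coefficient)
2*g*h = 2 * 981 * 42.4 = 83188.8 cm^2/s^2
sqrt(83188.8) = 288.42469 cm/s
v = 0.92 * 288.42469 = 265.3507 cm/s

Final answer: 265.3507 cm/s


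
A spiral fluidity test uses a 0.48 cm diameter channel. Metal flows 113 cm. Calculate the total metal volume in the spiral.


Formula: V = pi * (d/2)^2 * L  (cylinder volume)
Radius = 0.48/2 = 0.24 cm
V = pi * 0.24^2 * 113 = 20.4480 cm^3

Answer: 20.4480 cm^3


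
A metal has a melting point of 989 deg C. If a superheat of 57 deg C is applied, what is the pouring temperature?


Formula: T_pour = T_melt + Superheat
T_pour = 989 + 57 = 1046 deg C

Answer: 1046 deg C


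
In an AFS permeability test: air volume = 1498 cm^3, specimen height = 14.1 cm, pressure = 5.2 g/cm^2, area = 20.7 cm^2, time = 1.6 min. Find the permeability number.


Formula: Permeability Number P = (V * H) / (p * A * t)
Numerator: V * H = 1498 * 14.1 = 21121.8
Denominator: p * A * t = 5.2 * 20.7 * 1.6 = 172.224
P = 21121.8 / 172.224 = 122.6414

Answer: 122.6414


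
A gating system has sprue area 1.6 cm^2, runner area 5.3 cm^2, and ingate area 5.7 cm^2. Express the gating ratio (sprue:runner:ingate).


Sprue:Runner:Ingate = 1 : 5.3/1.6 : 5.7/1.6 = 1:3.31:3.56

Answer: 1:3.31:3.56


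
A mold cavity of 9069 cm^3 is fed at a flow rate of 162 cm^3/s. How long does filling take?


Formula: t_fill = V_mold / Q_flow
t = 9069 cm^3 / 162 cm^3/s = 55.9815 s

Final answer: 55.9815 s


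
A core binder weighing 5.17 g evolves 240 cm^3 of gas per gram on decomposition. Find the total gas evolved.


Formula: V_gas = W_binder * gas_evolution_rate
V = 5.17 g * 240 cm^3/g = 1240.8000 cm^3

Final answer: 1240.8000 cm^3


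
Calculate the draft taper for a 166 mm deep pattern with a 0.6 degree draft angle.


Formula: taper = depth * tan(draft_angle)
tan(0.6 deg) = 0.0104724
taper = 166 mm * 0.0104724 = 1.7384 mm

1.7384 mm


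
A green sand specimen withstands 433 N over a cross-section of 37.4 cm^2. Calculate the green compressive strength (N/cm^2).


Formula: Compressive Strength = Force / Area
Strength = 433 N / 37.4 cm^2 = 11.5775 N/cm^2


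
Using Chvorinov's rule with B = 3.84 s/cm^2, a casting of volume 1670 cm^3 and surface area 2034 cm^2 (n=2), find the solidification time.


Formula: t_s = B * (V/A)^n  (Chvorinov's rule, n=2)
Modulus M = V/A = 1670/2034 = 0.821042 cm
M^2 = 0.821042^2 = 0.674110 cm^2
t_s = 3.84 * 0.674110 = 2.5886 s

Final answer: 2.5886 s


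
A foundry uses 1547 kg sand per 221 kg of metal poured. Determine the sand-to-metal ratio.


Formula: Sand-to-Metal Ratio = W_sand / W_metal
Ratio = 1547 kg / 221 kg = 7.0000


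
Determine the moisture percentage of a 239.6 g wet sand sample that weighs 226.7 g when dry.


Formula: MC = (W_wet - W_dry) / W_wet * 100
Water mass = 239.6 - 226.7 = 12.9 g
MC = 12.9 / 239.6 * 100 = 5.3840%

Final answer: 5.3840%


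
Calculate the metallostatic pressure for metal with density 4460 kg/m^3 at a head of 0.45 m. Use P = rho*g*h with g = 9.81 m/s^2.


Formula: P = rho * g * h
rho * g = 4460 * 9.81 = 43752.6 N/m^3
P = 43752.6 * 0.45 = 19688.6700 Pa


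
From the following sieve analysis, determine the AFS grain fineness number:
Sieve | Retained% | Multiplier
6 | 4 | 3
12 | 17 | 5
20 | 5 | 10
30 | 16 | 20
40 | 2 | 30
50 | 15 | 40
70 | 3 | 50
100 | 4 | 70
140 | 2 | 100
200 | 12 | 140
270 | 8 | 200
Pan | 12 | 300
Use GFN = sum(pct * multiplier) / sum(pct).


Formula: GFN = sum(pct * multiplier) / sum(pct)
sum(pct * multiplier) = 8637
sum(pct) = 100
GFN = 8637 / 100 = 86.37

Final answer: 86.37


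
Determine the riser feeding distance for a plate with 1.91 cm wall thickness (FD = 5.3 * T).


Formula: FD = 5.3 * T  (riser feeding-distance rule)
FD = 5.3 * 1.91 cm = 10.1230 cm

Final answer: 10.1230 cm


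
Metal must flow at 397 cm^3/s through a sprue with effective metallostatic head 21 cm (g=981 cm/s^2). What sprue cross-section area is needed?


Formula: v = sqrt(2*g*h), A = Q/v
Velocity: v = sqrt(2 * 981 * 21) = sqrt(41202) = 202.9828 cm/s
Sprue area: A = Q / v = 397 / 202.9828 = 1.9558 cm^2

Final answer: 1.9558 cm^2


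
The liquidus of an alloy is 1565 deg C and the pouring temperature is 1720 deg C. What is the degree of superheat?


Formula: Superheat = T_pour - T_melt
Superheat = 1720 - 1565 = 155 deg C


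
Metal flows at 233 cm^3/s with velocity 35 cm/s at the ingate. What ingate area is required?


Formula: A_ingate = Q / v  (continuity equation)
A = 233 cm^3/s / 35 cm/s = 6.6571 cm^2

6.6571 cm^2


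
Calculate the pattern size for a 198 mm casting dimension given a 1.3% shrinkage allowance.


Formula: L_pattern = L_casting * (1 + shrinkage_rate/100)
Shrinkage factor = 1 + 1.3/100 = 1.013
L_pattern = 198 mm * 1.013 = 200.5740 mm

Answer: 200.5740 mm


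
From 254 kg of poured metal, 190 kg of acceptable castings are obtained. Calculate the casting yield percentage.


Formula: Casting Yield = (W_good / W_total) * 100
Yield = (190 kg / 254 kg) * 100 = 74.8031%

74.8031%


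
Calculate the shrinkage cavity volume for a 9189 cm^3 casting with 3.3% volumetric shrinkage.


Formula: V_shrink = V_casting * shrinkage_pct / 100
V_shrink = 9189 cm^3 * 3.3 / 100 = 303.2370 cm^3


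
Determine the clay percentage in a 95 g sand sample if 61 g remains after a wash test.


Formula: Clay% = (W_total - W_washed) / W_total * 100
Clay mass = 95 - 61 = 34 g
Clay% = 34 / 95 * 100 = 35.7895%

Final answer: 35.7895%


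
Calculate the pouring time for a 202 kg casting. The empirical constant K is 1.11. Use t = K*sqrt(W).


Formula: t = K * sqrt(W)
sqrt(W) = sqrt(202) = 14.21267
t = 1.11 * 14.21267 = 15.7761 s


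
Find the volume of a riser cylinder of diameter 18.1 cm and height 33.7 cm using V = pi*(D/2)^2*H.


Formula: V = pi * (D/2)^2 * H  (cylinder volume)
Radius = D/2 = 18.1/2 = 9.05 cm
V = pi * 9.05^2 * 33.7 = 8671.1547 cm^3

Final answer: 8671.1547 cm^3


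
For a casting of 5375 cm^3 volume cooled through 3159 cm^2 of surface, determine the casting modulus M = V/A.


Formula: Casting Modulus M = V / A
M = 5375 cm^3 / 3159 cm^2 = 1.7015 cm


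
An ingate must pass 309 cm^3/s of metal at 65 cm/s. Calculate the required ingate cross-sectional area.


Formula: A_ingate = Q / v  (continuity equation)
A = 309 cm^3/s / 65 cm/s = 4.7538 cm^2

Answer: 4.7538 cm^2


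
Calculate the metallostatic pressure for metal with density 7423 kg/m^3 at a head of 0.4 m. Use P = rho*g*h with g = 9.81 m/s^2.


Formula: P = rho * g * h
rho * g = 7423 * 9.81 = 72819.63 N/m^3
P = 72819.63 * 0.4 = 29127.8520 Pa

Answer: 29127.8520 Pa


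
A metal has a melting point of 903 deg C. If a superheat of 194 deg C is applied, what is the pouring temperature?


Formula: T_pour = T_melt + Superheat
T_pour = 903 + 194 = 1097 deg C

Final answer: 1097 deg C


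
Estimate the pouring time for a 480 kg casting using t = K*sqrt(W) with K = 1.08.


Formula: t = K * sqrt(W)
sqrt(W) = sqrt(480) = 21.90890
t = 1.08 * 21.90890 = 23.6616 s

Answer: 23.6616 s


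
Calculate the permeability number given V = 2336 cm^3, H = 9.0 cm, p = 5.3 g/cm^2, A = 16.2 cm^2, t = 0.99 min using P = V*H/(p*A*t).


Formula: Permeability Number P = (V * H) / (p * A * t)
Numerator: V * H = 2336 * 9.0 = 21024.0
Denominator: p * A * t = 5.3 * 16.2 * 0.99 = 85.0014
P = 21024.0 / 85.0014 = 247.3371

Answer: 247.3371


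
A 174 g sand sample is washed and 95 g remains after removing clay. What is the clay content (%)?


Formula: Clay% = (W_total - W_washed) / W_total * 100
Clay mass = 174 - 95 = 79 g
Clay% = 79 / 174 * 100 = 45.4023%

Final answer: 45.4023%


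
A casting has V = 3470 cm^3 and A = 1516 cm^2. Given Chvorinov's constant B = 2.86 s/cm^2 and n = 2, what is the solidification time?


Formula: t_s = B * (V/A)^n  (Chvorinov's rule, n=2)
Modulus M = V/A = 3470/1516 = 2.288918 cm
M^2 = 2.288918^2 = 5.239146 cm^2
t_s = 2.86 * 5.239146 = 14.9840 s

Final answer: 14.9840 s


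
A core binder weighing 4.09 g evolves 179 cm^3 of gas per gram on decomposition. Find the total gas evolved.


Formula: V_gas = W_binder * gas_evolution_rate
V = 4.09 g * 179 cm^3/g = 732.1100 cm^3


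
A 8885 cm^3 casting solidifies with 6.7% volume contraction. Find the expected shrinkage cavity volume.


Formula: V_shrink = V_casting * shrinkage_pct / 100
V_shrink = 8885 cm^3 * 6.7 / 100 = 595.2950 cm^3

Answer: 595.2950 cm^3
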